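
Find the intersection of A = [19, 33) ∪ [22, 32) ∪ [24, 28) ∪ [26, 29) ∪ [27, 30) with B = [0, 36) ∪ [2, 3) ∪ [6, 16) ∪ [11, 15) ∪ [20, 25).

[19, 33)

First set merges to [19, 33).
Second set merges to [0, 36).
[19, 33) overlaps B on [19, 33).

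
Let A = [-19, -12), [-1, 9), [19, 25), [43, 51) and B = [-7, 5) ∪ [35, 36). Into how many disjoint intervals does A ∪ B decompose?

5

A ∪ B = [-19, -12), [-7, 9), [19, 25), [35, 36), [43, 51).
That is 5 disjoint pieces.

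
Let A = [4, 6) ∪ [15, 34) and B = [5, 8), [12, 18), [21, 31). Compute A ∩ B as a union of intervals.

[4, 6) overlaps B on [5, 6).
[15, 34) overlaps B on [15, 18), [21, 31).

[5, 6) ∪ [15, 18) ∪ [21, 31)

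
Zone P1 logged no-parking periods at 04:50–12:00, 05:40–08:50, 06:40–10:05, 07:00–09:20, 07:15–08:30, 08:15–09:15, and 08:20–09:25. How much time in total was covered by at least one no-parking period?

7 h 10 min

Merged: 04:50-12:00.
Length: 7 h 10 min.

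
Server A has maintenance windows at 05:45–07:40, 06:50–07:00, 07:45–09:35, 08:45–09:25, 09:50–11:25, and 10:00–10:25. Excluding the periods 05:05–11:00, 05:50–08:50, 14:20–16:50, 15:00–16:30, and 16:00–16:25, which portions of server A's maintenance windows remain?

11:00–11:25

Merge the first list: 05:45–07:40, 07:45–09:35, 09:50–11:25.
Merge the second list: 05:05–11:00, 14:20–16:50.
05:45–07:40: fully covered by B → removed.
07:45–09:35: fully covered by B → removed.
09:50–11:25 minus B → 11:00–11:25.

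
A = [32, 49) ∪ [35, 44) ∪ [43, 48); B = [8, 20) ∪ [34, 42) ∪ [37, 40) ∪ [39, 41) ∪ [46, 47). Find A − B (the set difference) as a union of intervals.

Merge the first list: [32, 49).
Merge the second list: [8, 20), [34, 42), [46, 47).
[32, 49) \ B = [32, 34), [42, 46), [47, 49).

[32, 34) ∪ [42, 46) ∪ [47, 49)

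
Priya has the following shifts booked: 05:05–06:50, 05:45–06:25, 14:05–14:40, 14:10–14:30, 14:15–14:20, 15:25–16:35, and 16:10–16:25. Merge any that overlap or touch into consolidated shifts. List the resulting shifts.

05:45–06:25 overlaps/touches 05:05–06:50 → extend to 05:05–06:50.
14:05–14:40 is disjoint → start new block.
14:10–14:30 overlaps/touches 14:05–14:40 → extend to 14:05–14:40.
14:15–14:20 overlaps/touches 14:05–14:40 → extend to 14:05–14:40.
15:25–16:35 is disjoint → start new block.
16:10–16:25 overlaps/touches 15:25–16:35 → extend to 15:25–16:35.

05:05–06:50, 14:05–14:40, 15:25–16:35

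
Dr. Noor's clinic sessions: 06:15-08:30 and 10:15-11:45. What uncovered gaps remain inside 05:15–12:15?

05:15-06:15, 08:30-10:15, 11:45-12:15

After merging, the occupied span is 06:15-08:30, 10:15-11:45.
Gaps within 05:15-12:15: 05:15-06:15, 08:30-10:15, 11:45-12:15.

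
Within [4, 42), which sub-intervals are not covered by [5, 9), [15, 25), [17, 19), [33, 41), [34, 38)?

After merging, the occupied span is [5, 9), [15, 25), [33, 41).
Uncovered inside [4, 42): [4, 5), [9, 15), [25, 33), [41, 42).

[4, 5) ∪ [9, 15) ∪ [25, 33) ∪ [41, 42)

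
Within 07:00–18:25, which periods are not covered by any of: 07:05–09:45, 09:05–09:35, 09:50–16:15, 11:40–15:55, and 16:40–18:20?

07:00-07:05, 09:45-09:50, 16:15-16:40, 18:20-18:25

The merged coverage is 07:05-09:45, 09:50-16:15, 16:40-18:20.
Complement within 07:00-18:25: 07:00-07:05, 09:45-09:50, 16:15-16:40, 18:20-18:25.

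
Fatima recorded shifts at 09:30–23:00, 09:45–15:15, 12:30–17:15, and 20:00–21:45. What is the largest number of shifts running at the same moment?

Sweep endpoints in order; track running count of active intervals.
Peak of 3 reached at 12:30.

3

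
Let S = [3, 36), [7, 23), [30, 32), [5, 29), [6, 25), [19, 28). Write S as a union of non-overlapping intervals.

Sort by start: [3, 36), [5, 29), [6, 25), [7, 23), [19, 28), [30, 32).
[5, 29) overlaps/touches [3, 36) → extend to [3, 36).
[6, 25) overlaps/touches [3, 36) → extend to [3, 36).
[7, 23) overlaps/touches [3, 36) → extend to [3, 36).
[19, 28) overlaps/touches [3, 36) → extend to [3, 36).
[30, 32) overlaps/touches [3, 36) → extend to [3, 36).

[3, 36)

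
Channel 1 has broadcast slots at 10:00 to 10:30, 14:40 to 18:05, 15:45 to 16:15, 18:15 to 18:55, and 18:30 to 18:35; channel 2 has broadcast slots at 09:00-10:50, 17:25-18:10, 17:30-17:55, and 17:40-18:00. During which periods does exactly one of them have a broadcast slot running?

A, merged: 10:00-10:30, 14:40-18:05, 18:15-18:55.
B, merged: 09:00-10:50, 17:25-18:10.
A but not B: 14:40-17:25, 18:15-18:55.
B but not A: 09:00-10:00, 10:30-10:50, 18:05-18:10.
Combining gives A △ B.

09:00-10:00, 10:30-10:50, 14:40-17:25, 18:05-18:10, 18:15-18:55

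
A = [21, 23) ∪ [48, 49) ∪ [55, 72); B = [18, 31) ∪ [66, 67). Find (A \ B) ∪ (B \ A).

[18, 21) ∪ [23, 31) ∪ [48, 49) ∪ [55, 66) ∪ [67, 72)

A \ B = [48, 49), [55, 66), [67, 72).
B \ A = [18, 21), [23, 31).
Union of the two gives the symmetric difference.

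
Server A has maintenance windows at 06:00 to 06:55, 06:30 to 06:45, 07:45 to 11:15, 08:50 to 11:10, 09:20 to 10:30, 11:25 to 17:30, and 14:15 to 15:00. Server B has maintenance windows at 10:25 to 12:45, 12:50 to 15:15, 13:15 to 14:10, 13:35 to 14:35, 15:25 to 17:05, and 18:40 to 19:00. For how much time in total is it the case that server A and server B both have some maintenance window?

Merge the first list: 06:00–06:55, 07:45–11:15, 11:25–17:30.
Merge the second list: 10:25–12:45, 12:50–15:15, 15:25–17:05, 18:40–19:00.
A ∩ B = 10:25–11:15, 11:25–12:45, 12:50–15:15, 15:25–17:05.
Total: 50 min + 1 h 20 min + 2 h 25 min + 1 h 40 min = 6 h 15 min.

6 h 15 min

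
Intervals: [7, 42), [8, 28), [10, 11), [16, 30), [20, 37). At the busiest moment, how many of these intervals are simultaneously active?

At 20, 4 of the intervals are simultaneously active.
No point has more.

4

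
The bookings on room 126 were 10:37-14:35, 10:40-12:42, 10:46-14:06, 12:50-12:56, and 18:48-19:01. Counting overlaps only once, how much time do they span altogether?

4 h 11 min

Merged: 10:37–14:35, 18:48–19:01.
Lengths: 3 h 58 min + 13 min = 4 h 11 min.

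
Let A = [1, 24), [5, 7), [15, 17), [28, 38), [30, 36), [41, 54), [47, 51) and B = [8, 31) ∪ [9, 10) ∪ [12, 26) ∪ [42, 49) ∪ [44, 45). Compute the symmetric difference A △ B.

[1, 8) ∪ [24, 28) ∪ [31, 38) ∪ [41, 42) ∪ [49, 54)

Merge the first list: [1, 24), [28, 38), [41, 54).
Merge the second list: [8, 31), [42, 49).
A but not B: [1, 8), [31, 38), [41, 42), [49, 54).
B but not A: [24, 28).
Combining gives A △ B.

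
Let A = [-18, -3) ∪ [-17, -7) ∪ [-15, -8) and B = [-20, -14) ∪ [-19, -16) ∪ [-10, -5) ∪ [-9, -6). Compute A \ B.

[-14, -10) ∪ [-5, -3)

Merge the first list: [-18, -3).
Merge the second list: [-20, -14), [-10, -5).
[-18, -3) minus B → [-14, -10), [-5, -3).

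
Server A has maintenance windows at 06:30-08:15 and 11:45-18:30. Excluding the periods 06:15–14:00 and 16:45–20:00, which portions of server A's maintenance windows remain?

14:00–16:45

06:30–08:15: fully covered by B → removed.
11:45–18:30 minus B → 14:00–16:45.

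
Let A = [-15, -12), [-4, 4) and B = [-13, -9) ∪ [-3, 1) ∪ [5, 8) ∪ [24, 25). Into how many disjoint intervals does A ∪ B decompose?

A ∪ B = [-15, -9), [-4, 4), [5, 8), [24, 25).
That is 4 disjoint pieces.

4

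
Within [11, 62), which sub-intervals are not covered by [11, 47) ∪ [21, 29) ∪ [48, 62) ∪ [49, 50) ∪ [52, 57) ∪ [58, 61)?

[47, 48)

The merged coverage is [11, 47), [48, 62).
Complement within [11, 62): [47, 48).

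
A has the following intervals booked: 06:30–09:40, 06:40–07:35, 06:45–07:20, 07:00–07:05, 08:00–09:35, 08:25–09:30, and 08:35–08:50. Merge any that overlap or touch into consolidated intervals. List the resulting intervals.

06:30–09:40

06:40–07:35 overlaps/touches 06:30–09:40 → extend to 06:30–09:40.
06:45–07:20 overlaps/touches 06:30–09:40 → extend to 06:30–09:40.
07:00–07:05 overlaps/touches 06:30–09:40 → extend to 06:30–09:40.
08:00–09:35 overlaps/touches 06:30–09:40 → extend to 06:30–09:40.
08:25–09:30 overlaps/touches 06:30–09:40 → extend to 06:30–09:40.
08:35–08:50 overlaps/touches 06:30–09:40 → extend to 06:30–09:40.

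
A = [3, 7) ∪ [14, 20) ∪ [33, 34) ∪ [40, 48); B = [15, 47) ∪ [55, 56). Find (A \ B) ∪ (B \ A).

[3, 7) ∪ [14, 15) ∪ [20, 33) ∪ [34, 40) ∪ [47, 48) ∪ [55, 56)

A \ B = [3, 7), [14, 15), [47, 48).
B \ A = [20, 33), [34, 40), [55, 56).
Union of the two gives the symmetric difference.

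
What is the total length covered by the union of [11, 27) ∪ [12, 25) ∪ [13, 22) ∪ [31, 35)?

20

Merged: [11, 27), [31, 35).
Lengths: 16 + 4 = 20.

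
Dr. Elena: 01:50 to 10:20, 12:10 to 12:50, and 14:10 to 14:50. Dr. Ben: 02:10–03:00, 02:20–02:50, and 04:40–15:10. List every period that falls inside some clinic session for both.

02:10–03:00, 04:40–10:20, 12:10–12:50, 14:10–14:50

Merge the second list: 02:10–03:00, 04:40–15:10.
01:50–10:20 ∩ B → 02:10–03:00, 04:40–10:20.
12:10–12:50 ∩ B → 12:10–12:50.
14:10–14:50 ∩ B → 14:10–14:50.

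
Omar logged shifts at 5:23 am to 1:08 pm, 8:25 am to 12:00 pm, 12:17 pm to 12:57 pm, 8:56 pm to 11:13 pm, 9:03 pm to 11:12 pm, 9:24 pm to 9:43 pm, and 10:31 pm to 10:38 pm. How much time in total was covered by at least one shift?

10 h 2 min

Merged: 5:23 am–1:08 pm, 8:56 pm–11:13 pm.
Lengths: 7 h 45 min + 2 h 17 min = 10 h 2 min.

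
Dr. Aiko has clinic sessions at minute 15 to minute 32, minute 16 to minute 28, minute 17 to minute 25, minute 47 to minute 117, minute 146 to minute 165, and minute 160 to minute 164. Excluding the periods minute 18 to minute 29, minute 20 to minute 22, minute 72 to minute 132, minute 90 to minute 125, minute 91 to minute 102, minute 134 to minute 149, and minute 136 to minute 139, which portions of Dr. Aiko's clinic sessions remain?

minute 15 to minute 18, minute 29 to minute 32, minute 47 to minute 72, minute 149 to minute 165

First set merges to minute 15 to minute 32, minute 47 to minute 117, minute 146 to minute 165.
Second set merges to minute 18 to minute 29, minute 72 to minute 132, minute 134 to minute 149.
minute 15 to minute 32 minus B → minute 15 to minute 18, minute 29 to minute 32.
minute 47 to minute 117 minus B → minute 47 to minute 72.
minute 146 to minute 165 minus B → minute 149 to minute 165.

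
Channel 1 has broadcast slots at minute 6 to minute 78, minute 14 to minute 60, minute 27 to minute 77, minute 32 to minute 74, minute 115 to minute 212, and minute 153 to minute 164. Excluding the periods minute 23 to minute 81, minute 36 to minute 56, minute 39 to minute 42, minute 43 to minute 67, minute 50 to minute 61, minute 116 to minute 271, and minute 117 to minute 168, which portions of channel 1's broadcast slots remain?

minute 6 to minute 23, minute 115 to minute 116

First set merges to minute 6 to minute 78, minute 115 to minute 212.
Second set merges to minute 23 to minute 81, minute 116 to minute 271.
minute 6 to minute 78 \ B = minute 6 to minute 23.
minute 115 to minute 212 \ B = minute 115 to minute 116.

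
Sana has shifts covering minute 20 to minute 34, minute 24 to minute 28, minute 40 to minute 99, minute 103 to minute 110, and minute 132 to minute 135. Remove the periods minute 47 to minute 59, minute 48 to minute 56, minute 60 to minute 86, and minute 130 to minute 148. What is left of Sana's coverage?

A, merged: minute 20 to minute 34, minute 40 to minute 99, minute 103 to minute 110, minute 132 to minute 135.
B, merged: minute 47 to minute 59, minute 60 to minute 86, minute 130 to minute 148.
minute 20 to minute 34: nothing removed.
minute 40 to minute 99 \ B = minute 40 to minute 47, minute 59 to minute 60, minute 86 to minute 99.
minute 103 to minute 110: nothing removed.
minute 132 to minute 135: entirely removed.

minute 20 to minute 34, minute 40 to minute 47, minute 59 to minute 60, minute 86 to minute 99, minute 103 to minute 110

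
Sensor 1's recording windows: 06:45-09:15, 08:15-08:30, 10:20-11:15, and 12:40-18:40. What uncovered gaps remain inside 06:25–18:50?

After merging, the occupied span is 06:45–09:15, 10:20–11:15, 12:40–18:40.
Gaps within 06:25–18:50: 06:25–06:45, 09:15–10:20, 11:15–12:40, 18:40–18:50.

06:25–06:45, 09:15–10:20, 11:15–12:40, 18:40–18:50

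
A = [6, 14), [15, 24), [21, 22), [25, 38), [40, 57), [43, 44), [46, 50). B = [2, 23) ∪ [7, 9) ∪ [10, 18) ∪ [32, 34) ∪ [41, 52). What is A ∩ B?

Merge the first list: [6, 14), [15, 24), [25, 38), [40, 57).
Merge the second list: [2, 23), [32, 34), [41, 52).
[6, 14) meets the second set on [6, 14).
[15, 24) meets the second set on [15, 23).
[25, 38) meets the second set on [32, 34).
[40, 57) meets the second set on [41, 52).

[6, 14) ∪ [15, 23) ∪ [32, 34) ∪ [41, 52)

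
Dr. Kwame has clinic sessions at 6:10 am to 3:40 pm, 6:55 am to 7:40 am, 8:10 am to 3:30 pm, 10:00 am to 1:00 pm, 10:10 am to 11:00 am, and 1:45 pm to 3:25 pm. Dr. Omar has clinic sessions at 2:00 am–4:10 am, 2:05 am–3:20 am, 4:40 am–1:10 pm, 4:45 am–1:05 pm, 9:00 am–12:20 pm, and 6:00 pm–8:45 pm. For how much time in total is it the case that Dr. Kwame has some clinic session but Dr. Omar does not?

A, merged: 6:10 am–3:40 pm.
B, merged: 2:00 am–4:10 am, 4:40 am–1:10 pm, 6:00 pm–8:45 pm.
A \ B = 1:10 pm–3:40 pm.
Total: 2 h 30 min.

2 h 30 min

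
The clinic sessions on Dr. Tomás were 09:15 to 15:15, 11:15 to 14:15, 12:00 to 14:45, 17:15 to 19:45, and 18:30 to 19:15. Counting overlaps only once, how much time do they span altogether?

8 h 30 min

Merged: 09:15–15:15, 17:15–19:45.
Lengths: 6 h + 2 h 30 min = 8 h 30 min.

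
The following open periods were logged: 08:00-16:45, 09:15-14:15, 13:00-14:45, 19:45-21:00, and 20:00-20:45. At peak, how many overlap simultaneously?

Walk the sorted start/end points keeping a running depth.
The depth first hits 3 at 13:00.

3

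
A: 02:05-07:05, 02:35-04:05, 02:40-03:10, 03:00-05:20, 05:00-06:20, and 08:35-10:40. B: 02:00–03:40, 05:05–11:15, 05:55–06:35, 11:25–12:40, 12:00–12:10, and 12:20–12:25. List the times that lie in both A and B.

Merge the first list: 02:05-07:05, 08:35-10:40.
Merge the second list: 02:00-03:40, 05:05-11:15, 11:25-12:40.
02:05-07:05 ∩ B → 02:05-03:40, 05:05-07:05.
08:35-10:40 ∩ B → 08:35-10:40.

02:05-03:40, 05:05-07:05, 08:35-10:40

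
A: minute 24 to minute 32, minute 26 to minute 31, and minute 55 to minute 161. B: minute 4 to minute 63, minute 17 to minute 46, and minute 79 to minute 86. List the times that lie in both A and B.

minute 24 to minute 32, minute 55 to minute 63, minute 79 to minute 86

First set merges to minute 24 to minute 32, minute 55 to minute 161.
Second set merges to minute 4 to minute 63, minute 79 to minute 86.
minute 24 to minute 32 overlaps B on minute 24 to minute 32.
minute 55 to minute 161 overlaps B on minute 55 to minute 63, minute 79 to minute 86.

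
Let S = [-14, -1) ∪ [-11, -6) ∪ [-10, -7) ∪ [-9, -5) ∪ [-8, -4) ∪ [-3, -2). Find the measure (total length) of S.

13

Merged: [-14, -1).
Length: 13.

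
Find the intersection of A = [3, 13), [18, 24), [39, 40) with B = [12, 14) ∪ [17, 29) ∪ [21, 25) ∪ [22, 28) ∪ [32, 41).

Merge the second list: [12, 14), [17, 29), [32, 41).
[3, 13) meets the second set on [12, 13).
[18, 24) meets the second set on [18, 24).
[39, 40) meets the second set on [39, 40).

[12, 13) ∪ [18, 24) ∪ [39, 40)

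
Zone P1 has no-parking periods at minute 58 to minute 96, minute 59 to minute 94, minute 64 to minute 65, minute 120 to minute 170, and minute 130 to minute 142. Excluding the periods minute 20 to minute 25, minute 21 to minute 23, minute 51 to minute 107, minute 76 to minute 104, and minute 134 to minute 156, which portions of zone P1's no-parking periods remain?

A, merged: minute 58 to minute 96, minute 120 to minute 170.
B, merged: minute 20 to minute 25, minute 51 to minute 107, minute 134 to minute 156.
minute 58 to minute 96 lies entirely inside B → drops out.
minute 120 to minute 170 with B removed leaves minute 120 to minute 134, minute 156 to minute 170.

minute 120 to minute 134, minute 156 to minute 170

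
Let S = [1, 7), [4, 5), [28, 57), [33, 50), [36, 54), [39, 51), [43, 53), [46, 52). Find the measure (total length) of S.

35

Merged: [1, 7), [28, 57).
Lengths: 6 + 29 = 35.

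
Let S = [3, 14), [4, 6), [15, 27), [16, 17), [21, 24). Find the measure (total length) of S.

23

Merged: [3, 14), [15, 27).
Lengths: 11 + 12 = 23.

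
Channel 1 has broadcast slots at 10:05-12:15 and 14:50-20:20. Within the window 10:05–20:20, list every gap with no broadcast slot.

After merging, the occupied span is 10:05–12:15, 14:50–20:20.
Gaps within 10:05–20:20: 12:15–14:50.

12:15–14:50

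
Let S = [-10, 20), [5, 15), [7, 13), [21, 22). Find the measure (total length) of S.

31

Merged: [-10, 20), [21, 22).
Lengths: 30 + 1 = 31.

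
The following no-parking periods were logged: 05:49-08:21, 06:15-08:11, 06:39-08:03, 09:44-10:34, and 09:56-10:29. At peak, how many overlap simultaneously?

At 06:39, 3 of the intervals are simultaneously active.
No point has more.

3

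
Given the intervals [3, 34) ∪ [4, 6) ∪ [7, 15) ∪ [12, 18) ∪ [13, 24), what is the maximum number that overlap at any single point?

4

Walk the sorted start/end points keeping a running depth.
The depth first hits 4 at 13.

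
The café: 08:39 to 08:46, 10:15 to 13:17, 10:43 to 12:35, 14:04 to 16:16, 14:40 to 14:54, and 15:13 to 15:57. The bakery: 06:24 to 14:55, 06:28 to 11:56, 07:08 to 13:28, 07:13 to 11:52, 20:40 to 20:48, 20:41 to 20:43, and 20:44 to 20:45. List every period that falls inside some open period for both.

08:39–08:46, 10:15–13:17, 14:04–14:55

A, merged: 08:39–08:46, 10:15–13:17, 14:04–16:16.
B, merged: 06:24–14:55, 20:40–20:48.
08:39–08:46 meets the second set on 08:39–08:46.
10:15–13:17 meets the second set on 10:15–13:17.
14:04–16:16 meets the second set on 14:04–14:55.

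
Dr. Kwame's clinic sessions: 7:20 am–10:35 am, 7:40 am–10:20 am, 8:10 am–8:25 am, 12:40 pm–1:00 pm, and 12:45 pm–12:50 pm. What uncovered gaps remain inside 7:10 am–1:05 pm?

Covered (merged): 7:20 am–10:35 am, 12:40 pm–1:00 pm.
Uncovered inside 7:10 am–1:05 pm: 7:10 am–7:20 am, 10:35 am–12:40 pm, 1:00 pm–1:05 pm.

7:10 am–7:20 am, 10:35 am–12:40 pm, 1:00 pm–1:05 pm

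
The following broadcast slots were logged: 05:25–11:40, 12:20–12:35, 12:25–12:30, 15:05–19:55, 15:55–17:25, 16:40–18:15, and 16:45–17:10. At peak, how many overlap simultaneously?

4

At 16:45, 4 of the intervals are simultaneously active.
No point has more.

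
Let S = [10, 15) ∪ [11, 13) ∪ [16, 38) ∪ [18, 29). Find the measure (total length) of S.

Merged: [10, 15), [16, 38).
Lengths: 5 + 22 = 27.

27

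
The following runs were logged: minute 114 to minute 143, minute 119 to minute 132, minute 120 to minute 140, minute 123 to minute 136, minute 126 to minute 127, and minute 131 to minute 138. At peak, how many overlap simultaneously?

5

At minute 126, 5 of the intervals are simultaneously active.
No point has more.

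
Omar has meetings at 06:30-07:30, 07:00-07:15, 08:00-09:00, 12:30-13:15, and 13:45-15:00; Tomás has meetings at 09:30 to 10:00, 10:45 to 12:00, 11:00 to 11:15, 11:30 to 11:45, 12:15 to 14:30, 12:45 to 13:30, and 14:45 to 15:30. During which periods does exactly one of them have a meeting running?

A, merged: 06:30–07:30, 08:00–09:00, 12:30–13:15, 13:45–15:00.
B, merged: 09:30–10:00, 10:45–12:00, 12:15–14:30, 14:45–15:30.
A but not B: 06:30–07:30, 08:00–09:00, 14:30–14:45.
B but not A: 09:30–10:00, 10:45–12:00, 12:15–12:30, 13:15–13:45, 15:00–15:30.
Combining gives A △ B.

06:30–07:30, 08:00–09:00, 09:30–10:00, 10:45–12:00, 12:15–12:30, 13:15–13:45, 14:30–14:45, 15:00–15:30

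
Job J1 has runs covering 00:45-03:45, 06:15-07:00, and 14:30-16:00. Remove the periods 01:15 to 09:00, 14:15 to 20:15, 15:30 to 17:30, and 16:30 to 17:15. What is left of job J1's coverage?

Second set merges to 01:15–09:00, 14:15–20:15.
00:45–03:45 with B removed leaves 00:45–01:15.
06:15–07:00 lies entirely inside B → drops out.
14:30–16:00 lies entirely inside B → drops out.

00:45–01:15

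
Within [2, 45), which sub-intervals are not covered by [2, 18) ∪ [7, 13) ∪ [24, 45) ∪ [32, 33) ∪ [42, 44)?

[18, 24)

The merged coverage is [2, 18), [24, 45).
Uncovered inside [2, 45): [18, 24).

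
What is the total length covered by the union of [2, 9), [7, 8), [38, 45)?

14

Merged: [2, 9), [38, 45).
Lengths: 7 + 7 = 14.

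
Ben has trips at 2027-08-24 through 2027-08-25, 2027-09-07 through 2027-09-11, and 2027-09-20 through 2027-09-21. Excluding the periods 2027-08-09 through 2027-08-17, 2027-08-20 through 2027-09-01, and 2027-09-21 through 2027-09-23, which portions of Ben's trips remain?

2027-09-07 through 2027-09-11, 2027-09-20 through 2027-09-20

2027-08-24 through 2027-08-25: entirely removed.
2027-09-07 through 2027-09-11: nothing removed.
2027-09-20 through 2027-09-21 \ B = 2027-09-20 through 2027-09-20.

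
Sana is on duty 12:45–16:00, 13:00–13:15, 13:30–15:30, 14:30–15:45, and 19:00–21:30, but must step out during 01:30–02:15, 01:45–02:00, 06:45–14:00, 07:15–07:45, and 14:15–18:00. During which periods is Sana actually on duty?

14:00–14:15, 19:00–21:30

First set merges to 12:45–16:00, 19:00–21:30.
Second set merges to 01:30–02:15, 06:45–14:00, 14:15–18:00.
12:45–16:00 with B removed leaves 14:00–14:15.
19:00–21:30 is untouched.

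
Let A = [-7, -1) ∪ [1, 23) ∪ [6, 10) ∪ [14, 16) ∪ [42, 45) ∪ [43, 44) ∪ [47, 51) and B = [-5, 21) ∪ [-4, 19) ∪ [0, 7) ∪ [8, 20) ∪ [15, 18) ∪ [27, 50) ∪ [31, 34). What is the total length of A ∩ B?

A, merged: [-7, -1), [1, 23), [42, 45), [47, 51).
B, merged: [-5, 21), [27, 50).
A ∩ B = [-5, -1), [1, 21), [42, 45), [47, 50).
Total: 4 + 20 + 3 + 3 = 30.

30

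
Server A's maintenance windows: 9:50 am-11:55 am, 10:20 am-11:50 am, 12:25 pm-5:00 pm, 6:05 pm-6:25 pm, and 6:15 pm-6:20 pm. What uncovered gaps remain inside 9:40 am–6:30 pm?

The merged coverage is 9:50 am–11:55 am, 12:25 pm–5:00 pm, 6:05 pm–6:25 pm.
Uncovered inside 9:40 am–6:30 pm: 9:40 am–9:50 am, 11:55 am–12:25 pm, 5:00 pm–6:05 pm, 6:25 pm–6:30 pm.

9:40 am–9:50 am, 11:55 am–12:25 pm, 5:00 pm–6:05 pm, 6:25 pm–6:30 pm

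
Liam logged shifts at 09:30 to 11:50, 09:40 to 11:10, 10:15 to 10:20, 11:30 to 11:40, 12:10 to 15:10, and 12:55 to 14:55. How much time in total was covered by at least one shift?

Merged: 09:30–11:50, 12:10–15:10.
Lengths: 2 h 20 min + 3 h = 5 h 20 min.

5 h 20 min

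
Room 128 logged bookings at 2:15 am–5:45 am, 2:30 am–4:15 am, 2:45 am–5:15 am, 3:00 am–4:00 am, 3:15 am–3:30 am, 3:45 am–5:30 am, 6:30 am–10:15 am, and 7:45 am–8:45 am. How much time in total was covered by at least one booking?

Merged: 2:15 am–5:45 am, 6:30 am–10:15 am.
Lengths: 3 h 30 min + 3 h 45 min = 7 h 15 min.

7 h 15 min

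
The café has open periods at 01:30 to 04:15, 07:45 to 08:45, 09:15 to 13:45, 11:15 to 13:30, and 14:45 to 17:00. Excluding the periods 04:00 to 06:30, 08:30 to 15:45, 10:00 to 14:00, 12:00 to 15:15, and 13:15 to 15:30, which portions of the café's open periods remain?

First set merges to 01:30–04:15, 07:45–08:45, 09:15–13:45, 14:45–17:00.
Second set merges to 04:00–06:30, 08:30–15:45.
01:30–04:15 \ B = 01:30–04:00.
07:45–08:45 \ B = 07:45–08:30.
09:15–13:45: entirely removed.
14:45–17:00 \ B = 15:45–17:00.

01:30–04:00, 07:45–08:30, 15:45–17:00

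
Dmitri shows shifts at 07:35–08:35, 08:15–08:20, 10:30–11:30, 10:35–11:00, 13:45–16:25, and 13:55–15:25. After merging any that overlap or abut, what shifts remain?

07:35–08:35, 10:30–11:30, 13:45–16:25

08:15–08:20 overlaps/touches 07:35–08:35 → extend to 07:35–08:35.
10:30–11:30 is disjoint → start new block.
10:35–11:00 overlaps/touches 10:30–11:30 → extend to 10:30–11:30.
13:45–16:25 is disjoint → start new block.
13:55–15:25 overlaps/touches 13:45–16:25 → extend to 13:45–16:25.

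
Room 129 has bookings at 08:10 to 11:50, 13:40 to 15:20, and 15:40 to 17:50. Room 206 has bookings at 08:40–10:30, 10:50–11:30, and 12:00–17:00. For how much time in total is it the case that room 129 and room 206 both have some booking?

5 h 30 min

A ∩ B = 08:40–10:30, 10:50–11:30, 13:40–15:20, 15:40–17:00.
Total: 1 h 50 min + 40 min + 1 h 40 min + 1 h 20 min = 5 h 30 min.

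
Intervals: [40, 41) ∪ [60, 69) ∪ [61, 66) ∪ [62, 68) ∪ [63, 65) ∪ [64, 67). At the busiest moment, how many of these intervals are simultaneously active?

5

Walk the sorted start/end points keeping a running depth.
The depth first hits 5 at 64.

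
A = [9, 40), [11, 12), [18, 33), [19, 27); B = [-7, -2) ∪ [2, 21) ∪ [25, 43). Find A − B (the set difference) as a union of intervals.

[21, 25)

Merge the first list: [9, 40).
[9, 40) \ B = [21, 25).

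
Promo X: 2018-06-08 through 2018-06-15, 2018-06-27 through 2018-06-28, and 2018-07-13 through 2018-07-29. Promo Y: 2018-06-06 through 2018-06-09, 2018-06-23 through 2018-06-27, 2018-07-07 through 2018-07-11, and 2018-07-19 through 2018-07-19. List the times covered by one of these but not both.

Only in the first: 2018-06-10 through 2018-06-15, 2018-06-28 through 2018-06-28, 2018-07-13 through 2018-07-18, 2018-07-20 through 2018-07-29.
Only in the second: 2018-06-06 through 2018-06-07, 2018-06-23 through 2018-06-26, 2018-07-07 through 2018-07-11.
Together these are the periods covered by exactly one.

2018-06-06 through 2018-06-07, 2018-06-10 through 2018-06-15, 2018-06-23 through 2018-06-26, 2018-06-28 through 2018-06-28, 2018-07-07 through 2018-07-11, 2018-07-13 through 2018-07-18, 2018-07-20 through 2018-07-29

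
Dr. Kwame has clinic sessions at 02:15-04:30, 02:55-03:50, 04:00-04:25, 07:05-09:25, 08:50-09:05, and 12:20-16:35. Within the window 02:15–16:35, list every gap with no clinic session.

04:30–07:05, 09:25–12:20

Covered (merged): 02:15–04:30, 07:05–09:25, 12:20–16:35.
Uncovered inside 02:15–16:35: 04:30–07:05, 09:25–12:20.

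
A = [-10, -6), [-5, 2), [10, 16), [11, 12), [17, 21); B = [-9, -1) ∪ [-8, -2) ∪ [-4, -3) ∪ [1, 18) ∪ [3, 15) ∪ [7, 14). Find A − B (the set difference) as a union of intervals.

A, merged: [-10, -6), [-5, 2), [10, 16), [17, 21).
B, merged: [-9, -1), [1, 18).
[-10, -6) minus B → [-10, -9).
[-5, 2) minus B → [-1, 1).
[10, 16): fully covered by B → removed.
[17, 21) minus B → [18, 21).

[-10, -9) ∪ [-1, 1) ∪ [18, 21)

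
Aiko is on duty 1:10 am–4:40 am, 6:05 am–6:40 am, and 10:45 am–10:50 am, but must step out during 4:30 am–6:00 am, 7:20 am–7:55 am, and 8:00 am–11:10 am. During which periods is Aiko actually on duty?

1:10 am–4:40 am \ B = 1:10 am–4:30 am.
6:05 am–6:40 am: nothing removed.
10:45 am–10:50 am: entirely removed.

1:10 am–4:30 am, 6:05 am–6:40 am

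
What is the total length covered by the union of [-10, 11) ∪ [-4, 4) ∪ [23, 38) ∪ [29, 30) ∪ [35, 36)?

Merged: [-10, 11), [23, 38).
Lengths: 21 + 15 = 36.

36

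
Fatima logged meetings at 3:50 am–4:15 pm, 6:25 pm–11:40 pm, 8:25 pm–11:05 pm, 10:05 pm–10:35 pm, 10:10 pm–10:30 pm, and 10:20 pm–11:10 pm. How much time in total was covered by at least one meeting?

17 h 40 min

Merged: 3:50 am–4:15 pm, 6:25 pm–11:40 pm.
Lengths: 12 h 25 min + 5 h 15 min = 17 h 40 min.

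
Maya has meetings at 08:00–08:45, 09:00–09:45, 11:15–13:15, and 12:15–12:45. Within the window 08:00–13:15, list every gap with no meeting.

The merged coverage is 08:00-08:45, 09:00-09:45, 11:15-13:15.
Uncovered inside 08:00-13:15: 08:45-09:00, 09:45-11:15.

08:45-09:00, 09:45-11:15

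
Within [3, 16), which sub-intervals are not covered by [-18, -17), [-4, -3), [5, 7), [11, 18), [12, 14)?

After merging, the occupied span is [-18, -17), [-4, -3), [5, 7), [11, 18).
Complement within [3, 16): [3, 5), [7, 11).

[3, 5) ∪ [7, 11)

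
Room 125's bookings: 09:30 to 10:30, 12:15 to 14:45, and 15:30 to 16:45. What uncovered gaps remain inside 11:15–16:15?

11:15–12:15, 14:45–15:30

Covered (merged): 09:30–10:30, 12:15–14:45, 15:30–16:45.
Gaps within 11:15–16:15: 11:15–12:15, 14:45–15:30.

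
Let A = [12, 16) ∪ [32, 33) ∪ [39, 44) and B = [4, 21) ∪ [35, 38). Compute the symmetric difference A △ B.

Only in the first: [32, 33), [39, 44).
Only in the second: [4, 12), [16, 21), [35, 38).
Together these are the periods covered by exactly one.

[4, 12) ∪ [16, 21) ∪ [32, 33) ∪ [35, 38) ∪ [39, 44)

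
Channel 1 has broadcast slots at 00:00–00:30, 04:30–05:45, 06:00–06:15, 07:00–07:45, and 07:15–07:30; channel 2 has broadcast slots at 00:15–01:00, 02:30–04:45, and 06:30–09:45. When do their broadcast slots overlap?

00:15–00:30, 04:30–04:45, 07:00–07:45

First set merges to 00:00–00:30, 04:30–05:45, 06:00–06:15, 07:00–07:45.
00:00–00:30 meets the second set on 00:15–00:30.
04:30–05:45 meets the second set on 04:30–04:45.
06:00–06:15: no overlap with the second set.
07:00–07:45 meets the second set on 07:00–07:45.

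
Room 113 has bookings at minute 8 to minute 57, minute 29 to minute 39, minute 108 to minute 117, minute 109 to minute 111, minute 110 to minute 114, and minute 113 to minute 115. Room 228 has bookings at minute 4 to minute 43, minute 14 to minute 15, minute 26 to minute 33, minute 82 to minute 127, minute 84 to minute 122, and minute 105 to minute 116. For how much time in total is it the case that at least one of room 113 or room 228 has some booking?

98 minutes

A, merged: minute 8 to minute 57, minute 108 to minute 117.
B, merged: minute 4 to minute 43, minute 82 to minute 127.
A ∪ B = minute 4 to minute 57, minute 82 to minute 127.
Total: 53 minutes + 45 minutes = 98 minutes.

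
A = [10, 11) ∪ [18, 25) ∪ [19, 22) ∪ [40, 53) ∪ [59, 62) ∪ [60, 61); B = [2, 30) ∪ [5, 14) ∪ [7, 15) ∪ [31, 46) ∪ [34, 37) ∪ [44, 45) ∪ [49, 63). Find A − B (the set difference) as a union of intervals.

First set merges to [10, 11), [18, 25), [40, 53), [59, 62).
Second set merges to [2, 30), [31, 46), [49, 63).
[10, 11): fully covered by B → removed.
[18, 25): fully covered by B → removed.
[40, 53) minus B → [46, 49).
[59, 62): fully covered by B → removed.

[46, 49)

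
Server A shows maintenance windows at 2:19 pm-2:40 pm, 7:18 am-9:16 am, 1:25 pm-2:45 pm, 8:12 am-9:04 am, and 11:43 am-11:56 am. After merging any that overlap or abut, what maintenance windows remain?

7:18 am–9:16 am, 11:43 am–11:56 am, 1:25 pm–2:45 pm

Sort by start: 7:18 am–9:16 am, 8:12 am–9:04 am, 11:43 am–11:56 am, 1:25 pm–2:45 pm, 2:19 pm–2:40 pm.
8:12 am–9:04 am overlaps/touches 7:18 am–9:16 am → extend to 7:18 am–9:16 am.
11:43 am–11:56 am is disjoint → start new block.
1:25 pm–2:45 pm is disjoint → start new block.
2:19 pm–2:40 pm overlaps/touches 1:25 pm–2:45 pm → extend to 1:25 pm–2:45 pm.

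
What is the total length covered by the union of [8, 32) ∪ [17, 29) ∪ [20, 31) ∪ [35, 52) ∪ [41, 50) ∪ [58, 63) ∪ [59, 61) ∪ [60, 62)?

Merged: [8, 32), [35, 52), [58, 63).
Lengths: 24 + 17 + 5 = 46.

46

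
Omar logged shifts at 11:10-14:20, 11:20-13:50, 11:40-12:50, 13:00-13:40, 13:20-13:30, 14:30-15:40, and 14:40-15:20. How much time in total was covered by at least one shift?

4 h 20 min

Merged: 11:10-14:20, 14:30-15:40.
Lengths: 3 h 10 min + 1 h 10 min = 4 h 20 min.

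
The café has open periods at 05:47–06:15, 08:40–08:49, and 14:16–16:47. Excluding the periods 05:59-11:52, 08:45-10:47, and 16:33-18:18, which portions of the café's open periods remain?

Merge the second list: 05:59–11:52, 16:33–18:18.
05:47–06:15 minus B → 05:47–05:59.
08:40–08:49: fully covered by B → removed.
14:16–16:47 minus B → 14:16–16:33.

05:47–05:59, 14:16–16:33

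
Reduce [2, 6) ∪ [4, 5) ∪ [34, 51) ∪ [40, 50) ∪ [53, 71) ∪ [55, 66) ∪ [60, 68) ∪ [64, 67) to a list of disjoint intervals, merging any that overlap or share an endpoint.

[4, 5) overlaps/touches [2, 6) → extend to [2, 6).
[34, 51) is disjoint → start new block.
[40, 50) overlaps/touches [34, 51) → extend to [34, 51).
[53, 71) is disjoint → start new block.
[55, 66) overlaps/touches [53, 71) → extend to [53, 71).
[60, 68) overlaps/touches [53, 71) → extend to [53, 71).
[64, 67) overlaps/touches [53, 71) → extend to [53, 71).

[2, 6) ∪ [34, 51) ∪ [53, 71)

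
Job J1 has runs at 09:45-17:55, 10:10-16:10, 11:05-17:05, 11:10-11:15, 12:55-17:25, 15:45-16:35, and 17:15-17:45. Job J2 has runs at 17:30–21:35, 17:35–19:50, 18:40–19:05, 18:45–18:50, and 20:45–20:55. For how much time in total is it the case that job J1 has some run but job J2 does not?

A, merged: 09:45-17:55.
B, merged: 17:30-21:35.
A \ B = 09:45-17:30.
Total: 7 h 45 min.

7 h 45 min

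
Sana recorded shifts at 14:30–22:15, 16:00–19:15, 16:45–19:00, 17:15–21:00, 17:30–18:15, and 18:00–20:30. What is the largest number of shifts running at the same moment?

At 18:00, 6 of the intervals are simultaneously active.
No point has more.

6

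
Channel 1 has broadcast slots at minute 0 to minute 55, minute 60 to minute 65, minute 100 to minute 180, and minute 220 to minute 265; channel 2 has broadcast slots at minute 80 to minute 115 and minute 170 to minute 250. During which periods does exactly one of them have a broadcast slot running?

minute 0 to minute 55, minute 60 to minute 65, minute 80 to minute 100, minute 115 to minute 170, minute 180 to minute 220, minute 250 to minute 265

Only in the first: minute 0 to minute 55, minute 60 to minute 65, minute 115 to minute 170, minute 250 to minute 265.
Only in the second: minute 80 to minute 100, minute 180 to minute 220.
Together these are the periods covered by exactly one.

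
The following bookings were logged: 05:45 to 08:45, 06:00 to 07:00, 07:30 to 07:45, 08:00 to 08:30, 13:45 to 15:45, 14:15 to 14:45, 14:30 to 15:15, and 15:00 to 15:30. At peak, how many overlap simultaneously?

At 14:30, 3 of the intervals are simultaneously active.
No point has more.

3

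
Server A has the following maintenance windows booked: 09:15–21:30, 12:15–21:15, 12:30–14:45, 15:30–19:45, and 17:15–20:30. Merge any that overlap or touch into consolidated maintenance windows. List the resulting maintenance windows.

09:15–21:30

12:15–21:15 overlaps/touches 09:15–21:30 → extend to 09:15–21:30.
12:30–14:45 overlaps/touches 09:15–21:30 → extend to 09:15–21:30.
15:30–19:45 overlaps/touches 09:15–21:30 → extend to 09:15–21:30.
17:15–20:30 overlaps/touches 09:15–21:30 → extend to 09:15–21:30.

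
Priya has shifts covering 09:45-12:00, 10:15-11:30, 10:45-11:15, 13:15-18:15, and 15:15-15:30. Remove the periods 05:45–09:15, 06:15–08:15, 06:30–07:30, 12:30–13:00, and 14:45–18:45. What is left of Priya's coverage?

09:45–12:00, 13:15–14:45

Merge the first list: 09:45–12:00, 13:15–18:15.
Merge the second list: 05:45–09:15, 12:30–13:00, 14:45–18:45.
09:45–12:00 is untouched.
13:15–18:15 with B removed leaves 13:15–14:45.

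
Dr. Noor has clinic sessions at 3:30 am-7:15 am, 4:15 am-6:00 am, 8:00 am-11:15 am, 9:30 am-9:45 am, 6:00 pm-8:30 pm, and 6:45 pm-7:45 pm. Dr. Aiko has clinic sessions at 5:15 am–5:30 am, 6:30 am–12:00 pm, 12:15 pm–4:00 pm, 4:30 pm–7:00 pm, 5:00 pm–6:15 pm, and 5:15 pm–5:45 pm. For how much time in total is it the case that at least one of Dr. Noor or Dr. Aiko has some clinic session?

Merge the first list: 3:30 am-7:15 am, 8:00 am-11:15 am, 6:00 pm-8:30 pm.
Merge the second list: 5:15 am-5:30 am, 6:30 am-12:00 pm, 12:15 pm-4:00 pm, 4:30 pm-7:00 pm.
A ∪ B = 3:30 am-12:00 pm, 12:15 pm-4:00 pm, 4:30 pm-8:30 pm.
Total: 8 h 30 min + 3 h 45 min + 4 h = 16 h 15 min.

16 h 15 min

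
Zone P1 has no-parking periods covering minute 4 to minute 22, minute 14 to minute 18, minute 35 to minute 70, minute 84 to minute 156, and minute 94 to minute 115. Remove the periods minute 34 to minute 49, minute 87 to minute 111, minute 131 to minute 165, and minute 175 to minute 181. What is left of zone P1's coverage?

Merge the first list: minute 4 to minute 22, minute 35 to minute 70, minute 84 to minute 156.
minute 4 to minute 22: nothing removed.
minute 35 to minute 70 \ B = minute 49 to minute 70.
minute 84 to minute 156 \ B = minute 84 to minute 87, minute 111 to minute 131.

minute 4 to minute 22, minute 49 to minute 70, minute 84 to minute 87, minute 111 to minute 131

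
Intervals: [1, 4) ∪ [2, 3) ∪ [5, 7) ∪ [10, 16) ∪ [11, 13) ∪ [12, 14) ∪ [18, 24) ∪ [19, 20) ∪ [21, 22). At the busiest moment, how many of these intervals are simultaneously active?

At 12, 3 of the intervals are simultaneously active.
No point has more.

3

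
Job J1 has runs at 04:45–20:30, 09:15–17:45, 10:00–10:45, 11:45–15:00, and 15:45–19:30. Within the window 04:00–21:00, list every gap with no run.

The merged coverage is 04:45–20:30.
Complement within 04:00–21:00: 04:00–04:45, 20:30–21:00.

04:00–04:45, 20:30–21:00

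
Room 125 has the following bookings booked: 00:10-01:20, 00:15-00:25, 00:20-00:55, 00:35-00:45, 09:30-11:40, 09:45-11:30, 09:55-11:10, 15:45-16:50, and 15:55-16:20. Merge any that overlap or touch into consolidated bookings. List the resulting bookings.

00:10–01:20, 09:30–11:40, 15:45–16:50

00:15–00:25 overlaps/touches 00:10–01:20 → extend to 00:10–01:20.
00:20–00:55 overlaps/touches 00:10–01:20 → extend to 00:10–01:20.
00:35–00:45 overlaps/touches 00:10–01:20 → extend to 00:10–01:20.
09:30–11:40 is disjoint → start new block.
09:45–11:30 overlaps/touches 09:30–11:40 → extend to 09:30–11:40.
09:55–11:10 overlaps/touches 09:30–11:40 → extend to 09:30–11:40.
15:45–16:50 is disjoint → start new block.
15:55–16:20 overlaps/touches 15:45–16:50 → extend to 15:45–16:50.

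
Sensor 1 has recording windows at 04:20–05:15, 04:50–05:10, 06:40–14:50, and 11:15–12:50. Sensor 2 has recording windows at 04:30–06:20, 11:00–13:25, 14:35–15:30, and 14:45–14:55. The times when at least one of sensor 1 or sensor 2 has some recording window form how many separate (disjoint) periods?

2

Merge the first list: 04:20-05:15, 06:40-14:50.
Merge the second list: 04:30-06:20, 11:00-13:25, 14:35-15:30.
A ∪ B = 04:20-06:20, 06:40-15:30.
That is 2 disjoint pieces.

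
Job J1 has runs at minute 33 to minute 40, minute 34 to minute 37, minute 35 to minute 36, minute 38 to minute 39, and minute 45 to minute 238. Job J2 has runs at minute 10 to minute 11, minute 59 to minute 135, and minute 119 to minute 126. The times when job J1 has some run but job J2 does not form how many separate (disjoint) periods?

Merge the first list: minute 33 to minute 40, minute 45 to minute 238.
Merge the second list: minute 10 to minute 11, minute 59 to minute 135.
A \ B = minute 33 to minute 40, minute 45 to minute 59, minute 135 to minute 238.
That is 3 disjoint pieces.

3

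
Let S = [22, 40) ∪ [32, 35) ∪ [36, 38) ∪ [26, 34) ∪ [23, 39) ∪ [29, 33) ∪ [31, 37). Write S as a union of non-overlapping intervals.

[22, 40)

Sort by start: [22, 40), [23, 39), [26, 34), [29, 33), [31, 37), [32, 35), [36, 38).
[23, 39) overlaps/touches [22, 40) → extend to [22, 40).
[26, 34) overlaps/touches [22, 40) → extend to [22, 40).
[29, 33) overlaps/touches [22, 40) → extend to [22, 40).
[31, 37) overlaps/touches [22, 40) → extend to [22, 40).
[32, 35) overlaps/touches [22, 40) → extend to [22, 40).
[36, 38) overlaps/touches [22, 40) → extend to [22, 40).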